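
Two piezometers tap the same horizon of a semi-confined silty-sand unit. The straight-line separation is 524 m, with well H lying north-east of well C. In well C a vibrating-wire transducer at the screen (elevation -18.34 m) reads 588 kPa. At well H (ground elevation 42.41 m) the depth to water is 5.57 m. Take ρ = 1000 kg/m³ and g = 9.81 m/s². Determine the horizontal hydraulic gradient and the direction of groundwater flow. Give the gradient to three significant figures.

Pressure head at well C: ψ = P/(ρg) = 588×1000 / (1000 × 9.81) = 59.94 m.
Total head at well C: h = z + ψ = -18.34 + 59.94 = 41.60 m.
Total head at well H: h = 42.41 − 5.57 = 36.84 m.
Head difference: h(well C) − h(well H) = 41.60 − 36.84 = 4.76 m.
Hydraulic gradient: i = |Δh| / L = 4.76 / 524 = 0.00908.
Flow is from higher to lower head: from well C toward well H, i.e. toward the north-east.

i ≈ 0.00908; groundwater flows toward the north-east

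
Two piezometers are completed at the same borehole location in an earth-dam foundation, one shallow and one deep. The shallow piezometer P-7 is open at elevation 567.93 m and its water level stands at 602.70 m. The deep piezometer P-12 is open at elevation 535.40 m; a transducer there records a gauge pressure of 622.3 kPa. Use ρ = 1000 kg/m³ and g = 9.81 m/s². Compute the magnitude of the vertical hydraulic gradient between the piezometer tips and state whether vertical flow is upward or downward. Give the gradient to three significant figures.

|i_v| ≈ 0.119; vertical flow is downward

Total head at P-7: h = 602.70 m (water level in the standpipe).
Pressure head at P-12: ψ = P/(ρg) = 622.3×1000 / (1000 × 9.81) = 63.44 m.
Total head at P-12: h = z + ψ = 535.40 + 63.44 = 598.84 m.
Δh = h(P-7) − h(P-12) = 602.70 − 598.84 = 3.86 m.
Vertical separation Δz = 567.93 − 535.40 = 32.53 m.
|i_v| = |Δh| / Δz = 3.86 / 32.53 = 0.119.
Head is higher in the shallow piezometer, so vertical flow is downward (recharge condition).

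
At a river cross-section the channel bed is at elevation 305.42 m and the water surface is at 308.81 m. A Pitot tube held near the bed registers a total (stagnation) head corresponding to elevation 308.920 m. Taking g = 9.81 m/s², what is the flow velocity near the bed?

Near the bed, under hydrostatic conditions, the piezometric head (z + ψ) equals the free-surface elevation, 308.81 m.
Velocity head = total − piezometric = 308.920 − 308.81 = 0.110 m.
v = √(2g·h_v) = √(2 × 9.81 × 0.110) = 1.47 m/s.

v ≈ 1.47 m/s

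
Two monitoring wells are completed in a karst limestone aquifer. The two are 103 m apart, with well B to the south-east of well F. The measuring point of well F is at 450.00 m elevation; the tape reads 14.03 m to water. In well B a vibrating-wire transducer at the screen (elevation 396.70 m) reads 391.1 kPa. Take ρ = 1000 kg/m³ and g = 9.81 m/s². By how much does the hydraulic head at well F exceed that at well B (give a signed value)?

Δh ≈ -0.60 m

Total head at well F: h = 450.00 − 14.03 = 435.97 m.
Pressure head at well B: ψ = P/(ρg) = 391.1×1000 / (1000 × 9.81) = 39.87 m.
Total head at well B: h = z + ψ = 396.70 + 39.87 = 436.57 m.
Head difference: h(well F) − h(well B) = 435.97 − 436.57 = -0.60 m.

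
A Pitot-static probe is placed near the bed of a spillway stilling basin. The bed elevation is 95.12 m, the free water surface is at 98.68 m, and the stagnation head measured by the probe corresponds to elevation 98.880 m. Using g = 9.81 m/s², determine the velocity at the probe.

v ≈ 1.98 m/s

Near the bed, under hydrostatic conditions, the piezometric head (z + ψ) equals the free-surface elevation, 98.68 m.
Velocity head = total − piezometric = 98.880 − 98.68 = 0.200 m.
v = √(2g·h_v) = √(2 × 9.81 × 0.200) = 1.98 m/s.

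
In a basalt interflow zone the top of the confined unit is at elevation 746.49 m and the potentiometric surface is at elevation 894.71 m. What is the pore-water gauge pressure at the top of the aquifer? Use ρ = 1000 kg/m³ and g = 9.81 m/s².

P ≈ 1450 kPa

Pressure head at the aquifer top: ψ = h − z = 894.71 − 746.49 = 148.22 m.
P = ρgψ = 1000 × 9.81 × 148.22 = 1454038 Pa ≈ 1450 kPa.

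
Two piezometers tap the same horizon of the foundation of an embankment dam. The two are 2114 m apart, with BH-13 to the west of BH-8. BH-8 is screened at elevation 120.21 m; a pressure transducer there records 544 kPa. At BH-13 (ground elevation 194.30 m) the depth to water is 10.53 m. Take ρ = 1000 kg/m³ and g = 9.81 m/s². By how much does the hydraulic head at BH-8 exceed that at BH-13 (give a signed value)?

Pressure head at BH-8: ψ = P/(ρg) = 544×1000 / (1000 × 9.81) = 55.45 m.
Total head at BH-8: h = z + ψ = 120.21 + 55.45 = 175.66 m.
Total head at BH-13: h = 194.30 − 10.53 = 183.77 m.
Head difference: h(BH-8) − h(BH-13) = 175.66 − 183.77 = -8.11 m.

Δh ≈ -8.11 m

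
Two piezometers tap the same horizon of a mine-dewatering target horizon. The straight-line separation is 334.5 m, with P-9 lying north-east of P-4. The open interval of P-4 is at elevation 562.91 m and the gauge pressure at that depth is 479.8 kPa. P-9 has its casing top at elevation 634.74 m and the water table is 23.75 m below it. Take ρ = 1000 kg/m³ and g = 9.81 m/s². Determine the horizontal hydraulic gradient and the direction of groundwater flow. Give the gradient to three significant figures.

i ≈ 0.00248; groundwater flows toward the north-east

Pressure head at P-4: ψ = P/(ρg) = 479.8×1000 / (1000 × 9.81) = 48.91 m.
Total head at P-4: h = z + ψ = 562.91 + 48.91 = 611.82 m.
Total head at P-9: h = 634.74 − 23.75 = 610.99 m.
Head difference: h(P-4) − h(P-9) = 611.82 − 610.99 = 0.83 m.
Hydraulic gradient: i = |Δh| / L = 0.83 / 334.5 = 0.00248.
Flow is from higher to lower head: from P-4 toward P-9, i.e. toward the north-east.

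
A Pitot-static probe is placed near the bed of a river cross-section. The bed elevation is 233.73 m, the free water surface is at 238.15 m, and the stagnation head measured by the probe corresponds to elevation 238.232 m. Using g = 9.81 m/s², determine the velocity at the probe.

Near the bed, under hydrostatic conditions, the piezometric head (z + ψ) equals the free-surface elevation, 238.15 m.
Velocity head = total − piezometric = 238.232 − 238.15 = 0.082 m.
v = √(2g·h_v) = √(2 × 9.81 × 0.082) = 1.27 m/s.

v ≈ 1.27 m/s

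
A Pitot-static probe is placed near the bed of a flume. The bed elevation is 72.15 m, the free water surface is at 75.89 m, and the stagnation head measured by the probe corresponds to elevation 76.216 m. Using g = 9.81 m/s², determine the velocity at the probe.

v ≈ 2.53 m/s

Near the bed, under hydrostatic conditions, the piezometric head (z + ψ) equals the free-surface elevation, 75.89 m.
Velocity head = total − piezometric = 76.216 − 75.89 = 0.326 m.
v = √(2g·h_v) = √(2 × 9.81 × 0.326) = 2.53 m/s.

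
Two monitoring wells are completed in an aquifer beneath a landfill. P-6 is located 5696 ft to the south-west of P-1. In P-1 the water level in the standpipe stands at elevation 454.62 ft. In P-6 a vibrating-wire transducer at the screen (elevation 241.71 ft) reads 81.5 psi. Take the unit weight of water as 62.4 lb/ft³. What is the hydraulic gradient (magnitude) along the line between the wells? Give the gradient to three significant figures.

i ≈ 0.00436

Total head at P-1: h = 454.62 ft (water level in the piezometer is the total head).
Pressure head at P-6: ψ = 144·P/γ = 144 × 81.5 / 62.4 = 188.08 ft.
Total head at P-6: h = z + ψ = 241.71 + 188.08 = 429.79 ft.
Head difference: h(P-1) − h(P-6) = 454.62 − 429.79 = 24.83 ft.
Hydraulic gradient: i = |Δh| / L = 24.83 / 5696 = 0.00436.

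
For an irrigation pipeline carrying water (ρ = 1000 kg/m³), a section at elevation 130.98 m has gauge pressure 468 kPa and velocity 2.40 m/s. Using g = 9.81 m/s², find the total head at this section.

h ≈ 178.98 m

Pressure head ψ = P/(ρg) = 468×1000 / (1000 × 9.81) = 47.71 m.
Velocity head = v²/(2g) = 2.40² / (2 × 9.81) = 0.294 m.
h = z + ψ + v²/(2g) = 130.98 + 47.71 + 0.294 = 178.98 m.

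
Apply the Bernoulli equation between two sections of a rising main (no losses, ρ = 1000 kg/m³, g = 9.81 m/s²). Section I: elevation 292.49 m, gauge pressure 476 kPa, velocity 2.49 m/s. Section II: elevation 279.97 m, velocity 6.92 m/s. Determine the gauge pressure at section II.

P₂ ≈ 578 kPa

Pressure head at I: ψ₁ = P₁/(ρg) = 476×1000 / (1000 × 9.81) = 48.52 m.
Velocity heads: v₁²/2g = 2.49²/19.62 = 0.316 m; v₂²/2g = 6.92²/19.62 = 2.441 m.
Total head H = z₁ + ψ₁ + v₁²/2g = 292.49 + 48.52 + 0.316 = 341.33 m.
ψ₂ = H − z₂ − v₂²/2g = 341.33 − 279.97 − 2.441 = 58.92 m.
P₂ = ρgψ₂ = 1000 × 9.81 × 58.92 ≈ 578 kPa.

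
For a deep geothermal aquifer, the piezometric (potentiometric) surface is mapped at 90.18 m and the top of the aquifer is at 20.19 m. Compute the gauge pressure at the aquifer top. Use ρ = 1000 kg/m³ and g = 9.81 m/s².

P ≈ 687 kPa

Pressure head at the aquifer top: ψ = h − z = 90.18 − 20.19 = 69.99 m.
P = ρgψ = 1000 × 9.81 × 69.99 = 686602 Pa ≈ 687 kPa.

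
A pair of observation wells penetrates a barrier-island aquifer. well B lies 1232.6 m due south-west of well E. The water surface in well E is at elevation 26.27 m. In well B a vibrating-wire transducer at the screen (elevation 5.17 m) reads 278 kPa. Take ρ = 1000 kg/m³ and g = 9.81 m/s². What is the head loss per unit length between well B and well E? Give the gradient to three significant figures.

i ≈ 0.00587 m/m

Total head at well E: h = 26.27 m (water level in the piezometer is the total head).
Pressure head at well B: ψ = P/(ρg) = 278×1000 / (1000 × 9.81) = 28.34 m.
Total head at well B: h = z + ψ = 5.17 + 28.34 = 33.51 m.
Head difference: h(well E) − h(well B) = 26.27 − 33.51 = -7.24 m.
Hydraulic gradient: i = |Δh| / L = 7.24 / 1232.6 = 0.00587.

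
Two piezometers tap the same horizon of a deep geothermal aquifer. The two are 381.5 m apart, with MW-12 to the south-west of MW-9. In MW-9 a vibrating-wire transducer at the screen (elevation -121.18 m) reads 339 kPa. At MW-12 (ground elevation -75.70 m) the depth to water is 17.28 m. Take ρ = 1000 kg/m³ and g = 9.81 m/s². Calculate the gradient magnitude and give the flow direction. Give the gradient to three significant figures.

i ≈ 0.0167; groundwater flows toward the south-west

Pressure head at MW-9: ψ = P/(ρg) = 339×1000 / (1000 × 9.81) = 34.56 m.
Total head at MW-9: h = z + ψ = -121.18 + 34.56 = -86.62 m.
Total head at MW-12: h = -75.70 − 17.28 = -92.98 m.
Head difference: h(MW-9) − h(MW-12) = -86.62 − (-92.98) = 6.36 m.
Hydraulic gradient: i = |Δh| / L = 6.36 / 381.5 = 0.0167.
Flow is from higher to lower head: from MW-9 toward MW-12, i.e. toward the south-west.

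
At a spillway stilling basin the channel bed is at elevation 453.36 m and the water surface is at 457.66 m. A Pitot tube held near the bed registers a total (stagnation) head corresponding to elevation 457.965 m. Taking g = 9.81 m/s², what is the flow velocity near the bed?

Near the bed, under hydrostatic conditions, the piezometric head (z + ψ) equals the free-surface elevation, 457.66 m.
Velocity head = total − piezometric = 457.965 − 457.66 = 0.305 m.
v = √(2g·h_v) = √(2 × 9.81 × 0.305) = 2.45 m/s.

v ≈ 2.45 m/s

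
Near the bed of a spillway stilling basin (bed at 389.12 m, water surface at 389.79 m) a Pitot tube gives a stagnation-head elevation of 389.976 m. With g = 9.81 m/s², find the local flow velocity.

v ≈ 1.91 m/s

Near the bed, under hydrostatic conditions, the piezometric head (z + ψ) equals the free-surface elevation, 389.79 m.
Velocity head = total − piezometric = 389.976 − 389.79 = 0.186 m.
v = √(2g·h_v) = √(2 × 9.81 × 0.186) = 1.91 m/s.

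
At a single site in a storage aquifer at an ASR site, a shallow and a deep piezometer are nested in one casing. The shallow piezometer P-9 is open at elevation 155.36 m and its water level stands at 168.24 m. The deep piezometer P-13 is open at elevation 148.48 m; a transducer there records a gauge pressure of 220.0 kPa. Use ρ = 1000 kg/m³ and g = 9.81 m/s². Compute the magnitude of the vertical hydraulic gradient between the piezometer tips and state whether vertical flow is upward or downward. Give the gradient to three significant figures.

Total head at P-9: h = 168.24 m (water level in the standpipe).
Pressure head at P-13: ψ = P/(ρg) = 220.0×1000 / (1000 × 9.81) = 22.43 m.
Total head at P-13: h = z + ψ = 148.48 + 22.43 = 170.91 m.
Δh = h(P-9) − h(P-13) = 168.24 − 170.91 = -2.67 m.
Vertical separation Δz = 155.36 − 148.48 = 6.88 m.
|i_v| = |Δh| / Δz = 2.67 / 6.88 = 0.388.
Head is higher in the deep piezometer, so vertical flow is upward (discharge condition).

|i_v| ≈ 0.388; vertical flow is upward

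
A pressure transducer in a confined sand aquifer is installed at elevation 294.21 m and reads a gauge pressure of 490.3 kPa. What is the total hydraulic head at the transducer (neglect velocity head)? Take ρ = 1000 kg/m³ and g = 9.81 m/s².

ψ = P/(ρg) = 490.3×1000 / (1000 × 9.81) = 49.98 m.
h = z + ψ = 294.21 + 49.98 = 344.19 m.

h ≈ 344.19 m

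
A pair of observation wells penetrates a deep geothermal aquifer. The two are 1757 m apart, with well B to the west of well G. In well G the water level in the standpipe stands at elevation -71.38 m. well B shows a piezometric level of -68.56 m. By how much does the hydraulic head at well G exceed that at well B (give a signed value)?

Δh ≈ -2.82 m

Total head at well G: h = -71.38 m (water level in the piezometer is the total head).
Total head at well B: h = -68.56 m (water level in the piezometer is the total head).
Head difference: h(well G) − h(well B) = -71.38 − (-68.56) = -2.82 m.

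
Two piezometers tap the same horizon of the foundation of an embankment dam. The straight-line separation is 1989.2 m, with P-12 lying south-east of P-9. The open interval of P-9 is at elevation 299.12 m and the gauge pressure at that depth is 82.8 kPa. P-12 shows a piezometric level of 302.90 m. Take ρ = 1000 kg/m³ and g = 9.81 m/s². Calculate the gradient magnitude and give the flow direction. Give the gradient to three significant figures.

i ≈ 0.00234; groundwater flows toward the south-east

Pressure head at P-9: ψ = P/(ρg) = 82.8×1000 / (1000 × 9.81) = 8.44 m.
Total head at P-9: h = z + ψ = 299.12 + 8.44 = 307.56 m.
Total head at P-12: h = 302.90 m (water level in the piezometer is the total head).
Head difference: h(P-9) − h(P-12) = 307.56 − 302.90 = 4.66 m.
Hydraulic gradient: i = |Δh| / L = 4.66 / 1989.2 = 0.00234.
Flow is from higher to lower head: from P-9 toward P-12, i.e. toward the south-east.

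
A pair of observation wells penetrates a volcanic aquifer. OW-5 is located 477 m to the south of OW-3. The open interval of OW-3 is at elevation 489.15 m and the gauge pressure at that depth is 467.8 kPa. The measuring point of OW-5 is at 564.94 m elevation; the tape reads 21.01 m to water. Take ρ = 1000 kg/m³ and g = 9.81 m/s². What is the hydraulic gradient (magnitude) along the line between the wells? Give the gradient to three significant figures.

i ≈ 0.0149

Pressure head at OW-3: ψ = P/(ρg) = 467.8×1000 / (1000 × 9.81) = 47.69 m.
Total head at OW-3: h = z + ψ = 489.15 + 47.69 = 536.84 m.
Total head at OW-5: h = 564.94 − 21.01 = 543.93 m.
Head difference: h(OW-3) − h(OW-5) = 536.84 − 543.93 = -7.09 m.
Hydraulic gradient: i = |Δh| / L = 7.09 / 477 = 0.0149.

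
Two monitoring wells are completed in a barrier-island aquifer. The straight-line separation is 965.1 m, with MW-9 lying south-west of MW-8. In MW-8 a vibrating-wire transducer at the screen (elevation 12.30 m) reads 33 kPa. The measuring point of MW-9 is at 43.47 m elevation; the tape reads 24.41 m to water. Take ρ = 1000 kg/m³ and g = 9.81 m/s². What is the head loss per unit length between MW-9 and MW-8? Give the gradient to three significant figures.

Pressure head at MW-8: ψ = P/(ρg) = 33×1000 / (1000 × 9.81) = 3.36 m.
Total head at MW-8: h = z + ψ = 12.30 + 3.36 = 15.66 m.
Total head at MW-9: h = 43.47 − 24.41 = 19.06 m.
Head difference: h(MW-8) − h(MW-9) = 15.66 − 19.06 = -3.40 m.
Hydraulic gradient: i = |Δh| / L = 3.40 / 965.1 = 0.00352.

i ≈ 0.00352 m/m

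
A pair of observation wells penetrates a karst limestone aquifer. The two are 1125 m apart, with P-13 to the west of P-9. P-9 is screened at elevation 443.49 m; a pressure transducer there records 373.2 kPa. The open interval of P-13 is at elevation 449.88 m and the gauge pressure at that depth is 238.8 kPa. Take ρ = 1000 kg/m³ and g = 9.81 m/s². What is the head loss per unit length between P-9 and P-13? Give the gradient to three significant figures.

i ≈ 0.00650 m/m

Pressure head at P-9: ψ = P/(ρg) = 373.2×1000 / (1000 × 9.81) = 38.04 m.
Total head at P-9: h = z + ψ = 443.49 + 38.04 = 481.53 m.
Pressure head at P-13: ψ = P/(ρg) = 238.8×1000 / (1000 × 9.81) = 24.34 m.
Total head at P-13: h = z + ψ = 449.88 + 24.34 = 474.22 m.
Head difference: h(P-9) − h(P-13) = 481.53 − 474.22 = 7.31 m.
Hydraulic gradient: i = |Δh| / L = 7.31 / 1125 = 0.00650.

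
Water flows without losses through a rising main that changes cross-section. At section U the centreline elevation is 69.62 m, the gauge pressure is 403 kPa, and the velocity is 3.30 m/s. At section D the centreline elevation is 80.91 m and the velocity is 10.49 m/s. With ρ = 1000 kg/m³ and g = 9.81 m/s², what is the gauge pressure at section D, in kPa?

P₂ ≈ 243 kPa

Pressure head at U: ψ₁ = P₁/(ρg) = 403×1000 / (1000 × 9.81) = 41.08 m.
Velocity heads: v₁²/2g = 3.30²/19.62 = 0.555 m; v₂²/2g = 10.49²/19.62 = 5.609 m.
Total head H = z₁ + ψ₁ + v₁²/2g = 69.62 + 41.08 + 0.555 = 111.26 m.
ψ₂ = H − z₂ − v₂²/2g = 111.26 − 80.91 − 5.609 = 24.74 m.
P₂ = ρgψ₂ = 1000 × 9.81 × 24.74 ≈ 243 kPa.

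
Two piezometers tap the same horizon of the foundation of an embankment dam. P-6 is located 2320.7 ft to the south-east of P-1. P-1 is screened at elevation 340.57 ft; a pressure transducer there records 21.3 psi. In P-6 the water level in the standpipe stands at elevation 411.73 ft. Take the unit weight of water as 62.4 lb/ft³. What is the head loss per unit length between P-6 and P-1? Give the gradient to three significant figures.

i ≈ 0.00948 ft/ft

Pressure head at P-1: ψ = 144·P/γ = 144 × 21.3 / 62.4 = 49.15 ft.
Total head at P-1: h = z + ψ = 340.57 + 49.15 = 389.72 ft.
Total head at P-6: h = 411.73 ft (water level in the piezometer is the total head).
Head difference: h(P-1) − h(P-6) = 389.72 − 411.73 = -22.01 ft.
Hydraulic gradient: i = |Δh| / L = 22.01 / 2320.7 = 0.00948.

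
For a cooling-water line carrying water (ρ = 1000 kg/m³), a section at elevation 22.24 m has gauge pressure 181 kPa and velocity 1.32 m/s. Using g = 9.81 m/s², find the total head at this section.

h ≈ 40.78 m

Pressure head ψ = P/(ρg) = 181×1000 / (1000 × 9.81) = 18.45 m.
Velocity head = v²/(2g) = 1.32² / (2 × 9.81) = 0.089 m.
h = z + ψ + v²/(2g) = 22.24 + 18.45 + 0.089 = 40.78 m.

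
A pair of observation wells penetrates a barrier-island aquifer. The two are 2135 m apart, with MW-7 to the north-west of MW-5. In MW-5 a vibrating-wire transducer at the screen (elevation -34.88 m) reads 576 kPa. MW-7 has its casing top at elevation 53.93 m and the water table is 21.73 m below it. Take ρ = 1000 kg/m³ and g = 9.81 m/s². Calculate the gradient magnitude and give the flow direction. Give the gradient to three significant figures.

i ≈ 0.00392; groundwater flows toward the south-east

Pressure head at MW-5: ψ = P/(ρg) = 576×1000 / (1000 × 9.81) = 58.72 m.
Total head at MW-5: h = z + ψ = -34.88 + 58.72 = 23.84 m.
Total head at MW-7: h = 53.93 − 21.73 = 32.20 m.
Head difference: h(MW-5) − h(MW-7) = 23.84 − 32.20 = -8.36 m.
Hydraulic gradient: i = |Δh| / L = 8.36 / 2135 = 0.00392.
Flow is from higher to lower head: from MW-7 toward MW-5, i.e. toward the south-east.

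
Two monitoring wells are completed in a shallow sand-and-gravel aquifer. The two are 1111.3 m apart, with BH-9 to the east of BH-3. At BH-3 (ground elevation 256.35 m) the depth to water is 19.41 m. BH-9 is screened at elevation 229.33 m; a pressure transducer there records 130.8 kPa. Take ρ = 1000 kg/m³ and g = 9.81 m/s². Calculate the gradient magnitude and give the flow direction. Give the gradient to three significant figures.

i ≈ 0.00515; groundwater flows toward the west

Total head at BH-3: h = 256.35 − 19.41 = 236.94 m.
Pressure head at BH-9: ψ = P/(ρg) = 130.8×1000 / (1000 × 9.81) = 13.33 m.
Total head at BH-9: h = z + ψ = 229.33 + 13.33 = 242.66 m.
Head difference: h(BH-3) − h(BH-9) = 236.94 − 242.66 = -5.72 m.
Hydraulic gradient: i = |Δh| / L = 5.72 / 1111.3 = 0.00515.
Flow is from higher to lower head: from BH-9 toward BH-3, i.e. toward the west.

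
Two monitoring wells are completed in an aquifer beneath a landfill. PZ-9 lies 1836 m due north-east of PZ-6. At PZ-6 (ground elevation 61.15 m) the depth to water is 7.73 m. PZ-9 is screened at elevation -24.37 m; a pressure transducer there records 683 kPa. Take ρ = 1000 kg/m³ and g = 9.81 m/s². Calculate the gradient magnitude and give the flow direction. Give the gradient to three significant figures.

i ≈ 0.00445; groundwater flows toward the north-east

Total head at PZ-6: h = 61.15 − 7.73 = 53.42 m.
Pressure head at PZ-9: ψ = P/(ρg) = 683×1000 / (1000 × 9.81) = 69.62 m.
Total head at PZ-9: h = z + ψ = -24.37 + 69.62 = 45.25 m.
Head difference: h(PZ-6) − h(PZ-9) = 53.42 − 45.25 = 8.17 m.
Hydraulic gradient: i = |Δh| / L = 8.17 / 1836 = 0.00445.
Flow is from higher to lower head: from PZ-6 toward PZ-9, i.e. toward the north-east.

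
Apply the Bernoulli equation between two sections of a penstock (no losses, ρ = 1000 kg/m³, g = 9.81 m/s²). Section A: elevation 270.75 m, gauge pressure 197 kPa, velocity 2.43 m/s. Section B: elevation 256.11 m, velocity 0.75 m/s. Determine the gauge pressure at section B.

P₂ ≈ 343 kPa

Pressure head at A: ψ₁ = P₁/(ρg) = 197×1000 / (1000 × 9.81) = 20.08 m.
Velocity heads: v₁²/2g = 2.43²/19.62 = 0.301 m; v₂²/2g = 0.75²/19.62 = 0.029 m.
Total head H = z₁ + ψ₁ + v₁²/2g = 270.75 + 20.08 + 0.301 = 291.13 m.
ψ₂ = H − z₂ − v₂²/2g = 291.13 − 256.11 − 0.029 = 34.99 m.
P₂ = ρgψ₂ = 1000 × 9.81 × 34.99 ≈ 343 kPa.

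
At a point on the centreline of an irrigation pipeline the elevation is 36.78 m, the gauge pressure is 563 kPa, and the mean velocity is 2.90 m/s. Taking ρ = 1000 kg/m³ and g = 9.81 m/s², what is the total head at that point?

Pressure head ψ = P/(ρg) = 563×1000 / (1000 × 9.81) = 57.39 m.
Velocity head = v²/(2g) = 2.90² / (2 × 9.81) = 0.429 m.
h = z + ψ + v²/(2g) = 36.78 + 57.39 + 0.429 = 94.60 m.

h ≈ 94.60 m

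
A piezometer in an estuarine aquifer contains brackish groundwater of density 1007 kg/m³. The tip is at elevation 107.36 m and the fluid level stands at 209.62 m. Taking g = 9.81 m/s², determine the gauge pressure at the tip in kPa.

P ≈ 1010 kPa

Pressure head ψ = h − z = 209.62 − 107.36 = 102.26 m.
P = ρgψ = 1007 × 9.81 × 102.26 = 1010193 Pa ≈ 1010 kPa.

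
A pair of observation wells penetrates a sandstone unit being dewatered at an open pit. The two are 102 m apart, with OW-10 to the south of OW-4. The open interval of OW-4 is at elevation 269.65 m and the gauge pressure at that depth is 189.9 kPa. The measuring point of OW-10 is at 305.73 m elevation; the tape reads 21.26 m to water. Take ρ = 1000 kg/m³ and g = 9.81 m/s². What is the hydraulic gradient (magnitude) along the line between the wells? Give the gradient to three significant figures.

i ≈ 0.0445

Pressure head at OW-4: ψ = P/(ρg) = 189.9×1000 / (1000 × 9.81) = 19.36 m.
Total head at OW-4: h = z + ψ = 269.65 + 19.36 = 289.01 m.
Total head at OW-10: h = 305.73 − 21.26 = 284.47 m.
Head difference: h(OW-4) − h(OW-10) = 289.01 − 284.47 = 4.54 m.
Hydraulic gradient: i = |Δh| / L = 4.54 / 102 = 0.0445.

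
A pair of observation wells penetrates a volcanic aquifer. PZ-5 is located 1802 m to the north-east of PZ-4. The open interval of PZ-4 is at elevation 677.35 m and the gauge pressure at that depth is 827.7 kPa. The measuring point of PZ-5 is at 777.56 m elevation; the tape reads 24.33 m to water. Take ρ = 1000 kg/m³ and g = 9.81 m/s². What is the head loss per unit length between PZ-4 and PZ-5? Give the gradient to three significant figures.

i ≈ 0.00471 m/m

Pressure head at PZ-4: ψ = P/(ρg) = 827.7×1000 / (1000 × 9.81) = 84.37 m.
Total head at PZ-4: h = z + ψ = 677.35 + 84.37 = 761.72 m.
Total head at PZ-5: h = 777.56 − 24.33 = 753.23 m.
Head difference: h(PZ-4) − h(PZ-5) = 761.72 − 753.23 = 8.49 m.
Hydraulic gradient: i = |Δh| / L = 8.49 / 1802 = 0.00471.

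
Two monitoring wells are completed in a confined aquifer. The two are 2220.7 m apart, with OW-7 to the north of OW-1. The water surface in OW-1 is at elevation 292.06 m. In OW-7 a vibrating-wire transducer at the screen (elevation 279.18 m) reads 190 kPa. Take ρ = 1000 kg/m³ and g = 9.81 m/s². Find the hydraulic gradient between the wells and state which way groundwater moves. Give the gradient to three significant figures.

i ≈ 0.00292; groundwater flows toward the south

Total head at OW-1: h = 292.06 m (water level in the piezometer is the total head).
Pressure head at OW-7: ψ = P/(ρg) = 190×1000 / (1000 × 9.81) = 19.37 m.
Total head at OW-7: h = z + ψ = 279.18 + 19.37 = 298.55 m.
Head difference: h(OW-1) − h(OW-7) = 292.06 − 298.55 = -6.49 m.
Hydraulic gradient: i = |Δh| / L = 6.49 / 2220.7 = 0.00292.
Flow is from higher to lower head: from OW-7 toward OW-1, i.e. toward the south.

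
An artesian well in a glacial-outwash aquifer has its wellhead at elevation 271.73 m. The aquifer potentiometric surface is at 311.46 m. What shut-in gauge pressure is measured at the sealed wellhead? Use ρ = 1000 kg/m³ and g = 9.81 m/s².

P ≈ 390 kPa

Head above the cap: Δh = 311.46 − 271.73 = 39.73 m.
P = ρgΔh = 1000 × 9.81 × 39.73 = 389751 Pa ≈ 390 kPa.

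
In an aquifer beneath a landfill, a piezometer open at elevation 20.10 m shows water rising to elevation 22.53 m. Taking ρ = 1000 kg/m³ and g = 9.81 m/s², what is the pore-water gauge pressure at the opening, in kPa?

Pressure head ψ = h − z = 22.53 − 20.10 = 2.43 m.
P = ρgψ = 1000 × 9.81 × 2.43 = 23838 Pa ≈ 23.8 kPa.

P ≈ 23.8 kPa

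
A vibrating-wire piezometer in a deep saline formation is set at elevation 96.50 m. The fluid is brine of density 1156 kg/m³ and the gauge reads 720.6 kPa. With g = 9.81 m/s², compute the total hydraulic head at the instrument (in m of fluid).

h ≈ 160.04 m

ψ = P/(ρg) = 720.6×1000 / (1156 × 9.81) = 63.54 m.
h = z + ψ = 96.50 + 63.54 = 160.04 m.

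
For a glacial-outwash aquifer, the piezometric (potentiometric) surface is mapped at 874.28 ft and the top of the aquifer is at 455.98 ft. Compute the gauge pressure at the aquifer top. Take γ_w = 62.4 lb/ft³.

Pressure head at the aquifer top: ψ = h − z = 874.28 − 455.98 = 418.30 ft.
P = γψ/144 = 62.4 × 418.30 / 144 = 181 psi.

P ≈ 181 psi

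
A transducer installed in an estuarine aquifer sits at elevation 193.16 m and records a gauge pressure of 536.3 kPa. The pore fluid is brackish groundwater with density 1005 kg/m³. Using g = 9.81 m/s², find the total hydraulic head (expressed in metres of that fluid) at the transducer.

h ≈ 247.56 m

ψ = P/(ρg) = 536.3×1000 / (1005 × 9.81) = 54.40 m.
h = z + ψ = 193.16 + 54.40 = 247.56 m.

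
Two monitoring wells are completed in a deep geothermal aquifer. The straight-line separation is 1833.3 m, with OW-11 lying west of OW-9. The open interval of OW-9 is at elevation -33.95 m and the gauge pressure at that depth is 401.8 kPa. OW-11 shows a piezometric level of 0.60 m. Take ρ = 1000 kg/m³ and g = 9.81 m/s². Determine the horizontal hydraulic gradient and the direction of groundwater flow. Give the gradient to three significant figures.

i ≈ 0.00350; groundwater flows toward the west

Pressure head at OW-9: ψ = P/(ρg) = 401.8×1000 / (1000 × 9.81) = 40.96 m.
Total head at OW-9: h = z + ψ = -33.95 + 40.96 = 7.01 m.
Total head at OW-11: h = 0.60 m (water level in the piezometer is the total head).
Head difference: h(OW-9) − h(OW-11) = 7.01 − 0.60 = 6.41 m.
Hydraulic gradient: i = |Δh| / L = 6.41 / 1833.3 = 0.00350.
Flow is from higher to lower head: from OW-9 toward OW-11, i.e. toward the west.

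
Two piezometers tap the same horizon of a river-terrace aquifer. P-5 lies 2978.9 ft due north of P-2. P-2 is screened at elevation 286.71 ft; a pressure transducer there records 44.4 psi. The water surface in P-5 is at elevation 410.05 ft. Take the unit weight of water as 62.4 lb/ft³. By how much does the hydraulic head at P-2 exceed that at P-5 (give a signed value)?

Pressure head at P-2: ψ = 144·P/γ = 144 × 44.4 / 62.4 = 102.46 ft.
Total head at P-2: h = z + ψ = 286.71 + 102.46 = 389.17 ft.
Total head at P-5: h = 410.05 ft (water level in the piezometer is the total head).
Head difference: h(P-2) − h(P-5) = 389.17 − 410.05 = -20.88 ft.

Δh ≈ -20.88 ft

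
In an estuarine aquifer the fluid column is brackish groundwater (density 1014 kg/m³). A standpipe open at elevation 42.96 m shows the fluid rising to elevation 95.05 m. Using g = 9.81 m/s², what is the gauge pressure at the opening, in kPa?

P ≈ 518 kPa

Pressure head ψ = h − z = 95.05 − 42.96 = 52.09 m.
P = ρgψ = 1014 × 9.81 × 52.09 = 518157 Pa ≈ 518 kPa.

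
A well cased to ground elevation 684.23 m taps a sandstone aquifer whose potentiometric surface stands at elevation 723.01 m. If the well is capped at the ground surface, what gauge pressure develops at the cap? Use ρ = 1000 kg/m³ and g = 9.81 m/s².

Head above the cap: Δh = 723.01 − 684.23 = 38.78 m.
P = ρgΔh = 1000 × 9.81 × 38.78 = 380432 Pa ≈ 380 kPa.

P ≈ 380 kPa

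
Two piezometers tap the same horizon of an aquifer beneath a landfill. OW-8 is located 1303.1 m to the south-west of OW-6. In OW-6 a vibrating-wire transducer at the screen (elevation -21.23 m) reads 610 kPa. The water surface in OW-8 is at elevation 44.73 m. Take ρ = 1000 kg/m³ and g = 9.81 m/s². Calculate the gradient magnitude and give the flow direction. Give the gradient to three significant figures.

Pressure head at OW-6: ψ = P/(ρg) = 610×1000 / (1000 × 9.81) = 62.18 m.
Total head at OW-6: h = z + ψ = -21.23 + 62.18 = 40.95 m.
Total head at OW-8: h = 44.73 m (water level in the piezometer is the total head).
Head difference: h(OW-6) − h(OW-8) = 40.95 − 44.73 = -3.78 m.
Hydraulic gradient: i = |Δh| / L = 3.78 / 1303.1 = 0.00290.
Flow is from higher to lower head: from OW-8 toward OW-6, i.e. toward the north-east.

i ≈ 0.00290; groundwater flows toward the north-east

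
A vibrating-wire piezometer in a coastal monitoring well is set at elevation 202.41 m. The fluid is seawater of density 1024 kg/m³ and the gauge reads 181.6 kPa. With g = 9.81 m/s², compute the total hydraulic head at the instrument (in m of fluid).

ψ = P/(ρg) = 181.6×1000 / (1024 × 9.81) = 18.08 m.
h = z + ψ = 202.41 + 18.08 = 220.49 m.

h ≈ 220.49 m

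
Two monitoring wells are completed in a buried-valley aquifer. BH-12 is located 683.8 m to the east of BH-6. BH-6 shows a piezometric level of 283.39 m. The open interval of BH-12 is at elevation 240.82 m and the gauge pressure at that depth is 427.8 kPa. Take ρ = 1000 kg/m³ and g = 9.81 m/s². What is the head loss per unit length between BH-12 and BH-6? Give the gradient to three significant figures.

i ≈ 0.00152 m/m

Total head at BH-6: h = 283.39 m (water level in the piezometer is the total head).
Pressure head at BH-12: ψ = P/(ρg) = 427.8×1000 / (1000 × 9.81) = 43.61 m.
Total head at BH-12: h = z + ψ = 240.82 + 43.61 = 284.43 m.
Head difference: h(BH-6) − h(BH-12) = 283.39 − 284.43 = -1.04 m.
Hydraulic gradient: i = |Δh| / L = 1.04 / 683.8 = 0.00152.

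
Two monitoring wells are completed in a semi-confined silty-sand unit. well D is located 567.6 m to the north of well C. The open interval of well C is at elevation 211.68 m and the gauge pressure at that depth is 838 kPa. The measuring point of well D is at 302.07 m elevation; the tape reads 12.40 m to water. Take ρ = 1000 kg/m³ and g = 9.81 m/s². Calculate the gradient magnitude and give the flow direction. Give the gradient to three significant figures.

Pressure head at well C: ψ = P/(ρg) = 838×1000 / (1000 × 9.81) = 85.42 m.
Total head at well C: h = z + ψ = 211.68 + 85.42 = 297.10 m.
Total head at well D: h = 302.07 − 12.40 = 289.67 m.
Head difference: h(well C) − h(well D) = 297.10 − 289.67 = 7.43 m.
Hydraulic gradient: i = |Δh| / L = 7.43 / 567.6 = 0.0131.
Flow is from higher to lower head: from well C toward well D, i.e. toward the north.

i ≈ 0.0131; groundwater flows toward the north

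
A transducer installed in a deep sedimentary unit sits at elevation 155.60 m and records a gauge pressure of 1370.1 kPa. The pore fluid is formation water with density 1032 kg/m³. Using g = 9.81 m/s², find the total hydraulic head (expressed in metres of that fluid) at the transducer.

ψ = P/(ρg) = 1370.1×1000 / (1032 × 9.81) = 135.33 m.
h = z + ψ = 155.60 + 135.33 = 290.93 m.

h ≈ 290.93 m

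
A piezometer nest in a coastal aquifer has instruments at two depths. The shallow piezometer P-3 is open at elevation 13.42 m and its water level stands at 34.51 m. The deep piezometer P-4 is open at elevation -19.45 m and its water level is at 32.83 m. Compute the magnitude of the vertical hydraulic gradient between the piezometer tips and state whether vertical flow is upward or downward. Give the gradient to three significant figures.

|i_v| ≈ 0.0511; vertical flow is downward

Total head at P-3: h = 34.51 m (water level in the standpipe).
Total head at P-4: h = 32.83 m.
Δh = h(P-3) − h(P-4) = 34.51 − 32.83 = 1.68 m.
Vertical separation Δz = 13.42 − (-19.45) = 32.87 m.
|i_v| = |Δh| / Δz = 1.68 / 32.87 = 0.0511.
Head is higher in the shallow piezometer, so vertical flow is downward (recharge condition).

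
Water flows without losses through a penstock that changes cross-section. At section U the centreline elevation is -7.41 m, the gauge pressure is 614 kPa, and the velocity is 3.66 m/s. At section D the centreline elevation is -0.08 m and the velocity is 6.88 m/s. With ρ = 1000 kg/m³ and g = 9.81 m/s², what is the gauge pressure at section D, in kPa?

Pressure head at U: ψ₁ = P₁/(ρg) = 614×1000 / (1000 × 9.81) = 62.59 m.
Velocity heads: v₁²/2g = 3.66²/19.62 = 0.683 m; v₂²/2g = 6.88²/19.62 = 2.413 m.
Total head H = z₁ + ψ₁ + v₁²/2g = -7.41 + 62.59 + 0.683 = 55.86 m.
ψ₂ = H − z₂ − v₂²/2g = 55.86 − (-0.08) − 2.413 = 53.53 m.
P₂ = ρgψ₂ = 1000 × 9.81 × 53.53 ≈ 525 kPa.

P₂ ≈ 525 kPa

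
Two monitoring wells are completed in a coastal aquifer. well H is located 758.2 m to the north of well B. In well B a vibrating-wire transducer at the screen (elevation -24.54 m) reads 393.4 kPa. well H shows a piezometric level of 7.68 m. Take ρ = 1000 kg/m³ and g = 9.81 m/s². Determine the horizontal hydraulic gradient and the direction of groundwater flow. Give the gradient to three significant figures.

i ≈ 0.0104; groundwater flows toward the north

Pressure head at well B: ψ = P/(ρg) = 393.4×1000 / (1000 × 9.81) = 40.10 m.
Total head at well B: h = z + ψ = -24.54 + 40.10 = 15.56 m.
Total head at well H: h = 7.68 m (water level in the piezometer is the total head).
Head difference: h(well B) − h(well H) = 15.56 − 7.68 = 7.88 m.
Hydraulic gradient: i = |Δh| / L = 7.88 / 758.2 = 0.0104.
Flow is from higher to lower head: from well B toward well H, i.e. toward the north.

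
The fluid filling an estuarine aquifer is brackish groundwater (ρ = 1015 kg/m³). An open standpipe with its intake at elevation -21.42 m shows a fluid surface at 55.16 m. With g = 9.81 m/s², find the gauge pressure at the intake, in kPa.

Pressure head ψ = h − z = 55.16 − (-21.42) = 76.58 m.
P = ρgψ = 1015 × 9.81 × 76.58 = 762519 Pa ≈ 763 kPa.

P ≈ 763 kPa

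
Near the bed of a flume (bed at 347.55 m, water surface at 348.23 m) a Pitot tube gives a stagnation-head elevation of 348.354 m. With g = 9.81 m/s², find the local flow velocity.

Near the bed, under hydrostatic conditions, the piezometric head (z + ψ) equals the free-surface elevation, 348.23 m.
Velocity head = total − piezometric = 348.354 − 348.23 = 0.124 m.
v = √(2g·h_v) = √(2 × 9.81 × 0.124) = 1.56 m/s.

v ≈ 1.56 m/s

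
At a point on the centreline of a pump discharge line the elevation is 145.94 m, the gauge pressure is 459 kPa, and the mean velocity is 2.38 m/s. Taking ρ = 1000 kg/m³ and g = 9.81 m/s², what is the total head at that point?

h ≈ 193.02 m

Pressure head ψ = P/(ρg) = 459×1000 / (1000 × 9.81) = 46.79 m.
Velocity head = v²/(2g) = 2.38² / (2 × 9.81) = 0.289 m.
h = z + ψ + v²/(2g) = 145.94 + 46.79 + 0.289 = 193.02 m.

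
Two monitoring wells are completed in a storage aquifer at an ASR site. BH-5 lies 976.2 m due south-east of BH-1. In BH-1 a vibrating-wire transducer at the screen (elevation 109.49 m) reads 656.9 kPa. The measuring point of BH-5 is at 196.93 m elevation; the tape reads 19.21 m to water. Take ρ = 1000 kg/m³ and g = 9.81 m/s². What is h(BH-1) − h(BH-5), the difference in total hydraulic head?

Pressure head at BH-1: ψ = P/(ρg) = 656.9×1000 / (1000 × 9.81) = 66.96 m.
Total head at BH-1: h = z + ψ = 109.49 + 66.96 = 176.45 m.
Total head at BH-5: h = 196.93 − 19.21 = 177.72 m.
Head difference: h(BH-1) − h(BH-5) = 176.45 − 177.72 = -1.27 m.

Δh ≈ -1.27 m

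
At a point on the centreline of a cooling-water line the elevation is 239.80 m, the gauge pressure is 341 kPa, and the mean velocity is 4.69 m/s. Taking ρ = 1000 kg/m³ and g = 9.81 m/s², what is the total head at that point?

h ≈ 275.68 m

Pressure head ψ = P/(ρg) = 341×1000 / (1000 × 9.81) = 34.76 m.
Velocity head = v²/(2g) = 4.69² / (2 × 9.81) = 1.121 m.
h = z + ψ + v²/(2g) = 239.80 + 34.76 + 1.121 = 275.68 m.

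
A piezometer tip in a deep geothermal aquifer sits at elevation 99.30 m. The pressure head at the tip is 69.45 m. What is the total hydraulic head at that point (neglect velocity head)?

h = z + ψ = 99.30 + 69.45 = 168.75 m.

h ≈ 168.75 m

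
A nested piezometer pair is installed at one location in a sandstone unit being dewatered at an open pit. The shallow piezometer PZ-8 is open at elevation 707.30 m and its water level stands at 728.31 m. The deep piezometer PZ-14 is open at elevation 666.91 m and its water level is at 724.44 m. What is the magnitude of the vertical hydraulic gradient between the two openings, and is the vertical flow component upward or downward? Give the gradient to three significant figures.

|i_v| ≈ 0.0958; vertical flow is downward

Total head at PZ-8: h = 728.31 m (water level in the standpipe).
Total head at PZ-14: h = 724.44 m.
Δh = h(PZ-8) − h(PZ-14) = 728.31 − 724.44 = 3.87 m.
Vertical separation Δz = 707.30 − 666.91 = 40.39 m.
|i_v| = |Δh| / Δz = 3.87 / 40.39 = 0.0958.
Head is higher in the shallow piezometer, so vertical flow is downward (recharge condition).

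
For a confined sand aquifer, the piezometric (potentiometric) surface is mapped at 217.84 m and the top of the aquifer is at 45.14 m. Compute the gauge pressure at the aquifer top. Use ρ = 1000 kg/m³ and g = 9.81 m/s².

Pressure head at the aquifer top: ψ = h − z = 217.84 − 45.14 = 172.70 m.
P = ρgψ = 1000 × 9.81 × 172.70 = 1694187 Pa ≈ 1690 kPa.

P ≈ 1690 kPa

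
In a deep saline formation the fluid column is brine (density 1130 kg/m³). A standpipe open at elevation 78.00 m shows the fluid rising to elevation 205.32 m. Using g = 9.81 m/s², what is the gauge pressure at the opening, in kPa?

P ≈ 1410 kPa

Pressure head ψ = h − z = 205.32 − 78.00 = 127.32 m.
P = ρgψ = 1130 × 9.81 × 127.32 = 1411380 Pa ≈ 1410 kPa.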